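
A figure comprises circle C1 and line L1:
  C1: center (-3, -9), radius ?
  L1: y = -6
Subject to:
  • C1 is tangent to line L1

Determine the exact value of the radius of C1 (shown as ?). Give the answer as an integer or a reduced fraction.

3

1. [C1‖L1]  r_C1² − 9 = 0  ⇒  r_C1 = 3 (r>0 drops 1)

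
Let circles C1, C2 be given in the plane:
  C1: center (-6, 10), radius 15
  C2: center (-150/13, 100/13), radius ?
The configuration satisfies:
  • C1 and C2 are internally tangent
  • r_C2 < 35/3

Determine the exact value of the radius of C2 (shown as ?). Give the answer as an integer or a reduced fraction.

9

1. [int C1,C2]  r_C2² − 30r_C2 + 189 = 0  ⇒  r_C2 = 9 or 21
2. given r_C2 < 35/3: keep 9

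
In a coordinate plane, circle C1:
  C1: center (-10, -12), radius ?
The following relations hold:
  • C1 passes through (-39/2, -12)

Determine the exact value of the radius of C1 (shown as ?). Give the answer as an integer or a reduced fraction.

1. [C1∋P]  r_C1² − 361/4 = 0  ⇒  r_C1 = 19/2 (r>0 drops 1)

19/2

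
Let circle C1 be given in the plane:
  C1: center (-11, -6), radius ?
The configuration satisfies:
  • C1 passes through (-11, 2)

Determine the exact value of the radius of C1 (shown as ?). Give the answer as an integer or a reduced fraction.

1. [C1∋P]  r_C1² − 64 = 0  ⇒  r_C1 = 8 (r>0 drops 1)

8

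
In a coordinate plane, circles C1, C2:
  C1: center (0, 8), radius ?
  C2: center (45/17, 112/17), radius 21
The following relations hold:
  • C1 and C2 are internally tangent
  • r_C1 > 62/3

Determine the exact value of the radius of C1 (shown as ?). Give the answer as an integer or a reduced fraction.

1. [int C1,C2]  r_C1² − 42r_C1 + 432 = 0  ⇒  r_C1 = 18 or 24
2. given r_C1 > 62/3: keep 24

24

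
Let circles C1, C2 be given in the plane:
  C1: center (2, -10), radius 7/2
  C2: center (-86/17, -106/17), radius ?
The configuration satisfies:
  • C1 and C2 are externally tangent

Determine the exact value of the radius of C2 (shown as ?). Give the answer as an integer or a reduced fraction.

9/2

1. [ext C1·C2]  r_C2² + 7r_C2 − 207/4 = 0  ⇒  r_C2 = 9/2 (r>0 drops 1)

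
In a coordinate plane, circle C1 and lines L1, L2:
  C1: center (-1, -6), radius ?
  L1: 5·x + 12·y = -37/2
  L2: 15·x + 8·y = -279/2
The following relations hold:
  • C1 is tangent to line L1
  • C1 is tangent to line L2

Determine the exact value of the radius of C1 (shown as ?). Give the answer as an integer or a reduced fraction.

1. [C1‖L1]  r_C1² − 81/4 = 0  ⇒  r_C1 = 9/2 (r>0 drops 1)
2. [C1‖L2]  r_C1² − 81/4 = 0  ⇒  r_C1 = 9/2 (r>0 drops 1)

9/2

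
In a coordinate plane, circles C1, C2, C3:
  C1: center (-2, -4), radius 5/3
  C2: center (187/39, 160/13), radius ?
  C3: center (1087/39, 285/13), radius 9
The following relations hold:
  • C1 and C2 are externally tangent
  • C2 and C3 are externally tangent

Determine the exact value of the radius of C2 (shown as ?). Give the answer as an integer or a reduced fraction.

1. [ext C1·C2]  r_C2² + (10/3)r_C2 − 928/3 = 0  ⇒  r_C2 = 16 (r>0 drops 1)
2. [ext C2·C3]  r_C2² + 18r_C2 − 544 = 0  ⇒  r_C2 = 16 (r>0 drops 1)

16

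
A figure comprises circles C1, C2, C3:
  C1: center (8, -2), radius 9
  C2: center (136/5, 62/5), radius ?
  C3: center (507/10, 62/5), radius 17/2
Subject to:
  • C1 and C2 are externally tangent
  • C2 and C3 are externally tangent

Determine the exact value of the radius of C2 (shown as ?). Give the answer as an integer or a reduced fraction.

15

1. [ext C1·C2]  r_C2² + 18r_C2 − 495 = 0  ⇒  r_C2 = 15 (r>0 drops 1)
2. [ext C2·C3]  r_C2² + 17r_C2 − 480 = 0  ⇒  r_C2 = 15 (r>0 drops 1)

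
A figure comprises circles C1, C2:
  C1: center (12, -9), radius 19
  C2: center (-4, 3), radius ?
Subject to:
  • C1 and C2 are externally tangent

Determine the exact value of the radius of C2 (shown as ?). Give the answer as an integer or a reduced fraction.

1. [ext C1·C2]  r_C2² + 38r_C2 − 39 = 0  ⇒  r_C2 = 1 (r>0 drops 1)

1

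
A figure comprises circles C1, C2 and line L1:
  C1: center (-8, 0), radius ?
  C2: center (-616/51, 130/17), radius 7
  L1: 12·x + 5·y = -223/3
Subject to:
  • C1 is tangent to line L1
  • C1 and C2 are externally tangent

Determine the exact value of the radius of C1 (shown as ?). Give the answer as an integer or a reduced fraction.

5/3

1. [C1‖L1]  r_C1² − 25/9 = 0  ⇒  r_C1 = 5/3 (r>0 drops 1)
2. [ext C1·C2]  r_C1² + 14r_C1 − 235/9 = 0  ⇒  r_C1 = 5/3 (r>0 drops 1)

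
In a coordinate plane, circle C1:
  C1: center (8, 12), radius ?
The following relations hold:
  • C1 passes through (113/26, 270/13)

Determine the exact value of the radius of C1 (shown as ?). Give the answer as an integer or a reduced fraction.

1. [C1∋P]  r_C1² − 361/4 = 0  ⇒  r_C1 = 19/2 (r>0 drops 1)

19/2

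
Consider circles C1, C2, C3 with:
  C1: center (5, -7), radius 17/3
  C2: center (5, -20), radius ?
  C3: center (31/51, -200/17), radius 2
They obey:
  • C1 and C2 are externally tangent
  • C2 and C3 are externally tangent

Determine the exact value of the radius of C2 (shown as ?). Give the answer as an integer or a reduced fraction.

1. [ext C1·C2]  r_C2² + (34/3)r_C2 − 1232/9 = 0  ⇒  r_C2 = 22/3 (r>0 drops 1)
2. [ext C2·C3]  r_C2² + 4r_C2 − 748/9 = 0  ⇒  r_C2 = 22/3 (r>0 drops 1)

22/3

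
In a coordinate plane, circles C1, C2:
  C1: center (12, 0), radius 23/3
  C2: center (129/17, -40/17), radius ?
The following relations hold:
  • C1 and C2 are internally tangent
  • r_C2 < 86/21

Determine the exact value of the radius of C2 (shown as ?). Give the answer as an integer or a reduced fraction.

1. [int C1,C2]  r_C2² − (46/3)r_C2 + 304/9 = 0  ⇒  r_C2 = 8/3 or 38/3
2. given r_C2 < 86/21: keep 8/3

8/3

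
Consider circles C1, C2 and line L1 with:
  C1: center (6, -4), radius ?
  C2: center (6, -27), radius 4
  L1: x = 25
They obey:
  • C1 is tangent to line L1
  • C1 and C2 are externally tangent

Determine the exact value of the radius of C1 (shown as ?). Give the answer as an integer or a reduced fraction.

1. [C1‖L1]  r_C1² − 361 = 0  ⇒  r_C1 = 19 (r>0 drops 1)
2. [ext C1·C2]  r_C1² + 8r_C1 − 513 = 0  ⇒  r_C1 = 19 (r>0 drops 1)

19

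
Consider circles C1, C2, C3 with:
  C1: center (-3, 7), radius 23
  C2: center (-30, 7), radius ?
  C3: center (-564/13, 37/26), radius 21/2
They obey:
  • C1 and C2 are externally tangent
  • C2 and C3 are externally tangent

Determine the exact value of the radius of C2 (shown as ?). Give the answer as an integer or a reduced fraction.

1. [ext C1·C2]  r_C2² + 46r_C2 − 200 = 0  ⇒  r_C2 = 4 (r>0 drops 1)
2. [ext C2·C3]  r_C2² + 21r_C2 − 100 = 0  ⇒  r_C2 = 4 (r>0 drops 1)

4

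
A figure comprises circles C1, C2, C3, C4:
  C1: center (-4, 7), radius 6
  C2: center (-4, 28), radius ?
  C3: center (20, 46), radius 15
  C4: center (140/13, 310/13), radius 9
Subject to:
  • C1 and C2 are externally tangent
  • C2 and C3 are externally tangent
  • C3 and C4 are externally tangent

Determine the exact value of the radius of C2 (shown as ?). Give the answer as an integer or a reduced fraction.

1. [ext C1·C2]  r_C2² + 12r_C2 − 405 = 0  ⇒  r_C2 = 15 (r>0 drops 1)
2. [ext C2·C3]  r_C2² + 30r_C2 − 675 = 0  ⇒  r_C2 = 15 (r>0 drops 1)

15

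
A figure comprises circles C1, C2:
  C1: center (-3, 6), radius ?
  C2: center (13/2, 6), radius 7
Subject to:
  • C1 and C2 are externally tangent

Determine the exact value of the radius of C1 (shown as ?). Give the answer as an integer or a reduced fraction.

1. [ext C1·C2]  r_C1² + 14r_C1 − 165/4 = 0  ⇒  r_C1 = 5/2 (r>0 drops 1)

5/2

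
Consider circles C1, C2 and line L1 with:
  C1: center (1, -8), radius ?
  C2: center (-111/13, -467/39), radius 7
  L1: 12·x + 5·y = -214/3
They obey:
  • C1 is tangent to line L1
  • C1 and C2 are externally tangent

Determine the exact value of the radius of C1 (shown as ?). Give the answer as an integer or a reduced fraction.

1. [C1‖L1]  r_C1² − 100/9 = 0  ⇒  r_C1 = 10/3 (r>0 drops 1)
2. [ext C1·C2]  r_C1² + 14r_C1 − 520/9 = 0  ⇒  r_C1 = 10/3 (r>0 drops 1)

10/3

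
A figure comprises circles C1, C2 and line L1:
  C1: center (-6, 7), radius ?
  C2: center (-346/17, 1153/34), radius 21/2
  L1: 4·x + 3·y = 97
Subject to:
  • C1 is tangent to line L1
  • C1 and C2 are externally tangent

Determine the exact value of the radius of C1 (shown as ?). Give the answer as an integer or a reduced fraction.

1. [C1‖L1]  r_C1² − 400 = 0  ⇒  r_C1 = 20 (r>0 drops 1)
2. [ext C1·C2]  r_C1² + 21r_C1 − 820 = 0  ⇒  r_C1 = 20 (r>0 drops 1)

20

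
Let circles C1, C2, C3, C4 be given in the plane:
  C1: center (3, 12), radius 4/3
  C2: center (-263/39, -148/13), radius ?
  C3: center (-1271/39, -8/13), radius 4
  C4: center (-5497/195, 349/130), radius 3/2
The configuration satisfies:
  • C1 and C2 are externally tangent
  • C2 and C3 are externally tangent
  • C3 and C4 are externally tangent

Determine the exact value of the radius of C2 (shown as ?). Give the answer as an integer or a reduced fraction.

1. [ext C1·C2]  r_C2² + (8/3)r_C2 − 640 = 0  ⇒  r_C2 = 24 (r>0 drops 1)
2. [ext C2·C3]  r_C2² + 8r_C2 − 768 = 0  ⇒  r_C2 = 24 (r>0 drops 1)

24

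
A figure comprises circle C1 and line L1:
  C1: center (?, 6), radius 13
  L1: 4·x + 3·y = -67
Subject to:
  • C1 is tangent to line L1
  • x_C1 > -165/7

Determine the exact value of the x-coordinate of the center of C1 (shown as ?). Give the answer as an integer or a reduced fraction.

1. [C1‖L1]  x_C1² + (85/2)x_C1 + 375/2 = 0  ⇒  x_C1 = -75/2 or -5
2. given x_C1 > -165/7: keep -5

-5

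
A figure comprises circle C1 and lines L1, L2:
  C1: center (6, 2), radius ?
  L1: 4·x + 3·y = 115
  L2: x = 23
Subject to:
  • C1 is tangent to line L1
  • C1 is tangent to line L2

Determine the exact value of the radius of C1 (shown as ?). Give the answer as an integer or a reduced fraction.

17

1. [C1‖L1]  r_C1² − 289 = 0  ⇒  r_C1 = 17 (r>0 drops 1)
2. [C1‖L2]  r_C1² − 289 = 0  ⇒  r_C1 = 17 (r>0 drops 1)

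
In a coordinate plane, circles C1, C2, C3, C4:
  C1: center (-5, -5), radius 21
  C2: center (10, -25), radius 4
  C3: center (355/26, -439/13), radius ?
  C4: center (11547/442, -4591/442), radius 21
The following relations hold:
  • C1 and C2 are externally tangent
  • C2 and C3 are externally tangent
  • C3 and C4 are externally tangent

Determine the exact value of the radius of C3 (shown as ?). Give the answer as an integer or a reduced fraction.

1. [ext C2·C3]  r_C3² + 8r_C3 − 297/4 = 0  ⇒  r_C3 = 11/2 (r>0 drops 1)
2. [ext C3·C4]  r_C3² + 42r_C3 − 1045/4 = 0  ⇒  r_C3 = 11/2 (r>0 drops 1)

11/2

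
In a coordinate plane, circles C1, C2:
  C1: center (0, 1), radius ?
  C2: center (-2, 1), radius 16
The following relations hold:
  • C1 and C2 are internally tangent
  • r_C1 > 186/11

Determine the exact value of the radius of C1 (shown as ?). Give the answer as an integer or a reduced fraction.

1. [int C1,C2]  r_C1² − 32r_C1 + 252 = 0  ⇒  r_C1 = 14 or 18
2. given r_C1 > 186/11: keep 18

18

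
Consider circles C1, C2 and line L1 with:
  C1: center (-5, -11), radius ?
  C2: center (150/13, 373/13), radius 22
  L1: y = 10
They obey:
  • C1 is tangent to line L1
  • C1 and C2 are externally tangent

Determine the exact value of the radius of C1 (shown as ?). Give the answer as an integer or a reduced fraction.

1. [C1‖L1]  r_C1² − 441 = 0  ⇒  r_C1 = 21 (r>0 drops 1)
2. [ext C1·C2]  r_C1² + 44r_C1 − 1365 = 0  ⇒  r_C1 = 21 (r>0 drops 1)

21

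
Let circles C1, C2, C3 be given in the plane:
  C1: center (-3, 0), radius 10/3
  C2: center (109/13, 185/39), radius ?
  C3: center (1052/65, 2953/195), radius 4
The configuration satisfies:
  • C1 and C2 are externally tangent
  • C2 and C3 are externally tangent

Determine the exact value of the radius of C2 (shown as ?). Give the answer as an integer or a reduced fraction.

1. [ext C1·C2]  r_C2² + (20/3)r_C2 − 141 = 0  ⇒  r_C2 = 9 (r>0 drops 1)
2. [ext C2·C3]  r_C2² + 8r_C2 − 153 = 0  ⇒  r_C2 = 9 (r>0 drops 1)

9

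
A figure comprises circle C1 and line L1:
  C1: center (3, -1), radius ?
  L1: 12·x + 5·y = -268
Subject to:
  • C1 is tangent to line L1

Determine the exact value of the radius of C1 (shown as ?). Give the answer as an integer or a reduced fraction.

1. [C1‖L1]  r_C1² − 529 = 0  ⇒  r_C1 = 23 (r>0 drops 1)

23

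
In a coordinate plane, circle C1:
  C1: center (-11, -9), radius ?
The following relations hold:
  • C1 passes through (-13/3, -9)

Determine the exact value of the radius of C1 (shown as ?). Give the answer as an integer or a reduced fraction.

1. [C1∋P]  r_C1² − 400/9 = 0  ⇒  r_C1 = 20/3 (r>0 drops 1)

20/3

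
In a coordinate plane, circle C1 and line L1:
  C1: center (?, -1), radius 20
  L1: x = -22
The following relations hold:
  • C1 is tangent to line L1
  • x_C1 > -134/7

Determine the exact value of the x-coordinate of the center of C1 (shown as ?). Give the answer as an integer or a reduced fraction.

1. [C1‖L1]  x_C1² + 44x_C1 + 84 = 0  ⇒  x_C1 = -42 or -2
2. given x_C1 > -134/7: keep -2

-2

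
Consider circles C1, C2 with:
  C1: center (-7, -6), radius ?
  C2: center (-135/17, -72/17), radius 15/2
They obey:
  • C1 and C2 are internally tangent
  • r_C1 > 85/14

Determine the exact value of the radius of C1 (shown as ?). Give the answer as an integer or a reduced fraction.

1. [int C1,C2]  r_C1² − 15r_C1 + 209/4 = 0  ⇒  r_C1 = 11/2 or 19/2
2. given r_C1 > 85/14: keep 19/2

19/2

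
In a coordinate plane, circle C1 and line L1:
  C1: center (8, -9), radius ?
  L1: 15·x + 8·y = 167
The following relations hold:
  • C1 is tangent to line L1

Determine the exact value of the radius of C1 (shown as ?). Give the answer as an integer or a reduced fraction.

7

1. [C1‖L1]  r_C1² − 49 = 0  ⇒  r_C1 = 7 (r>0 drops 1)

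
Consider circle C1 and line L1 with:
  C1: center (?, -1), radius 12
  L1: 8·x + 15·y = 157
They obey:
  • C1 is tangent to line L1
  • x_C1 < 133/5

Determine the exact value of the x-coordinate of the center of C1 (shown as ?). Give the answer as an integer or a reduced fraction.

1. [C1‖L1]  x_C1² − 43x_C1 − 188 = 0  ⇒  x_C1 = -4 or 47
2. given x_C1 < 133/5: keep -4

-4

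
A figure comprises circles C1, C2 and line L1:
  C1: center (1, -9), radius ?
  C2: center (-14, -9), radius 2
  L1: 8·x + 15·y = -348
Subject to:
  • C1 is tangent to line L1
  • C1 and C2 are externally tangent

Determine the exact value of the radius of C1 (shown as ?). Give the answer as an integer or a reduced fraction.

1. [C1‖L1]  r_C1² − 169 = 0  ⇒  r_C1 = 13 (r>0 drops 1)
2. [ext C1·C2]  r_C1² + 4r_C1 − 221 = 0  ⇒  r_C1 = 13 (r>0 drops 1)

13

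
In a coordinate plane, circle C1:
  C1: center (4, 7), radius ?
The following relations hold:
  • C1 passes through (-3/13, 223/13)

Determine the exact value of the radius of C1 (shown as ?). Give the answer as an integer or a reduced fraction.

1. [C1∋P]  r_C1² − 121 = 0  ⇒  r_C1 = 11 (r>0 drops 1)

11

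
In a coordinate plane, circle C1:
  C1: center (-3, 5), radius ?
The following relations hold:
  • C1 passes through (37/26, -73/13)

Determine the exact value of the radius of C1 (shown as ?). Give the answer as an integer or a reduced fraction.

23/2

1. [C1∋P]  r_C1² − 529/4 = 0  ⇒  r_C1 = 23/2 (r>0 drops 1)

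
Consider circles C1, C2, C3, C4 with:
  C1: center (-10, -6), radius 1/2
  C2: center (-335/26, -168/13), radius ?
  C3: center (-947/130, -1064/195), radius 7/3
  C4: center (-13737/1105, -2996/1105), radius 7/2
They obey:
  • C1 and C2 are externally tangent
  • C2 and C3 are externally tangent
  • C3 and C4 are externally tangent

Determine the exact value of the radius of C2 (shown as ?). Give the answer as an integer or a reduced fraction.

1. [ext C1·C2]  r_C2² + 1r_C2 − 56 = 0  ⇒  r_C2 = 7 (r>0 drops 1)
2. [ext C2·C3]  r_C2² + (14/3)r_C2 − 245/3 = 0  ⇒  r_C2 = 7 (r>0 drops 1)

7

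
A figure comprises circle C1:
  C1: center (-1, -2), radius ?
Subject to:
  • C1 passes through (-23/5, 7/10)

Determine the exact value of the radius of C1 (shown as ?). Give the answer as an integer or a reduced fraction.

1. [C1∋P]  r_C1² − 81/4 = 0  ⇒  r_C1 = 9/2 (r>0 drops 1)

9/2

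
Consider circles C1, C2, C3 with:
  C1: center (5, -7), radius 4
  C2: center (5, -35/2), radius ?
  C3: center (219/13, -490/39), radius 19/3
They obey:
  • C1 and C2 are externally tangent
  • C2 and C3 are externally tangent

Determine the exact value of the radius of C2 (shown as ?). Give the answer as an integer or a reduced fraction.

13/2

1. [ext C1·C2]  r_C2² + 8r_C2 − 377/4 = 0  ⇒  r_C2 = 13/2 (r>0 drops 1)
2. [ext C2·C3]  r_C2² + (38/3)r_C2 − 1495/12 = 0  ⇒  r_C2 = 13/2 (r>0 drops 1)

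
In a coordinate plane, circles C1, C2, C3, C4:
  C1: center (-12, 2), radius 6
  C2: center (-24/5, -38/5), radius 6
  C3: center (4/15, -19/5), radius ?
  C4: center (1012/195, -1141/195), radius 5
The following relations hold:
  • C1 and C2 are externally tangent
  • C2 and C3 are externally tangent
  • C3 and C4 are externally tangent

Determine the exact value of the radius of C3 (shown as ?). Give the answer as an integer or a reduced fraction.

1. [ext C2·C3]  r_C3² + 12r_C3 − 37/9 = 0  ⇒  r_C3 = 1/3 (r>0 drops 1)
2. [ext C3·C4]  r_C3² + 10r_C3 − 31/9 = 0  ⇒  r_C3 = 1/3 (r>0 drops 1)

1/3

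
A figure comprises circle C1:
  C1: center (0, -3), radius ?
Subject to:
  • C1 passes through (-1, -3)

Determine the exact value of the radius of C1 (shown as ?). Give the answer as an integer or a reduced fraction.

1. [C1∋P]  r_C1² − 1 = 0  ⇒  r_C1 = 1 (r>0 drops 1)

1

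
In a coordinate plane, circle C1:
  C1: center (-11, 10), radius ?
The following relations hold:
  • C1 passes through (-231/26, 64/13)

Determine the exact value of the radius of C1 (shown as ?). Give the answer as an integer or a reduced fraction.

11/2

1. [C1∋P]  r_C1² − 121/4 = 0  ⇒  r_C1 = 11/2 (r>0 drops 1)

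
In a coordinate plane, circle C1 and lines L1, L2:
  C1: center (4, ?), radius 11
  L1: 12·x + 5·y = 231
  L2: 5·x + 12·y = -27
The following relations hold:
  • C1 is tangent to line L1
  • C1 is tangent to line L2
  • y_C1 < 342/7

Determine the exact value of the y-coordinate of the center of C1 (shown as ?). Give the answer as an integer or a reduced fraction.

1. [C1‖L1]  y_C1² − (366/5)y_C1 + 2608/5 = 0  ⇒  y_C1 = 8 or 326/5
2. [C1‖L2]  y_C1² + (47/6)y_C1 − 380/3 = 0  ⇒  y_C1 = -95/6 or 8

8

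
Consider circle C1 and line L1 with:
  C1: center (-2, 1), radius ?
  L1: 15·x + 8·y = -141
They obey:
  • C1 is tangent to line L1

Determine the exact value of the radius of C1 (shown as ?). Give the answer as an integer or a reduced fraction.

1. [C1‖L1]  r_C1² − 49 = 0  ⇒  r_C1 = 7 (r>0 drops 1)

7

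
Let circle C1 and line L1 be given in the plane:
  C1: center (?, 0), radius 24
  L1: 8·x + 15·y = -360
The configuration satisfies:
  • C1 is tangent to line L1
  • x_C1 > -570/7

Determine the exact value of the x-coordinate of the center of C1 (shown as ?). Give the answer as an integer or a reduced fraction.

6

1. [C1‖L1]  x_C1² + 90x_C1 − 576 = 0  ⇒  x_C1 = -96 or 6
2. given x_C1 > -570/7: keep 6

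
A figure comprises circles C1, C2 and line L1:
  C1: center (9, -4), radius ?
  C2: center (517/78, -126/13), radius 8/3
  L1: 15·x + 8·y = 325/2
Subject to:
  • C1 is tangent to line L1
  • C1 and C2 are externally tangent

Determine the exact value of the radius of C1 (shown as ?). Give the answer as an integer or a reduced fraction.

1. [C1‖L1]  r_C1² − 49/4 = 0  ⇒  r_C1 = 7/2 (r>0 drops 1)
2. [ext C1·C2]  r_C1² + (16/3)r_C1 − 371/12 = 0  ⇒  r_C1 = 7/2 (r>0 drops 1)

7/2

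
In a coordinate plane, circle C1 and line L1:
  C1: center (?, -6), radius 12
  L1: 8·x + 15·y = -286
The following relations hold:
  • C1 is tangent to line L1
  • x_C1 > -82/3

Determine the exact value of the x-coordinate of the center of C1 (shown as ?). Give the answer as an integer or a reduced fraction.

1. [C1‖L1]  x_C1² + 49x_C1 − 50 = 0  ⇒  x_C1 = -50 or 1
2. given x_C1 > -82/3: keep 1

1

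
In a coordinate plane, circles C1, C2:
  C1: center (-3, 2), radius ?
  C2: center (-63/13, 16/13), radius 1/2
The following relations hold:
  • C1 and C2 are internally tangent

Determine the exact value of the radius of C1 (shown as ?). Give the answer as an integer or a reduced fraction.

1. [int C1,C2]  r_C1² − 1r_C1 − 15/4 = 0  ⇒  r_C1 = 5/2 (r>0 drops 1)

5/2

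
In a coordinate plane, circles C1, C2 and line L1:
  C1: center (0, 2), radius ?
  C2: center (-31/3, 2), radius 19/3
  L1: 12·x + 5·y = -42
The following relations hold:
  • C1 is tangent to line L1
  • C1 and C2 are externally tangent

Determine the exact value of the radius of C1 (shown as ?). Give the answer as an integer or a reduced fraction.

4

1. [C1‖L1]  r_C1² − 16 = 0  ⇒  r_C1 = 4 (r>0 drops 1)
2. [ext C1·C2]  r_C1² + (38/3)r_C1 − 200/3 = 0  ⇒  r_C1 = 4 (r>0 drops 1)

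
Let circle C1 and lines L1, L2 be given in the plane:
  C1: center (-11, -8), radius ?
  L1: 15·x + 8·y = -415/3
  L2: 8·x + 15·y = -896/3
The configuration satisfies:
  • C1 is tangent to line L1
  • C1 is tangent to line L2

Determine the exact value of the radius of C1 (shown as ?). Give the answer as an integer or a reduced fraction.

16/3

1. [C1‖L1]  r_C1² − 256/9 = 0  ⇒  r_C1 = 16/3 (r>0 drops 1)
2. [C1‖L2]  r_C1² − 256/9 = 0  ⇒  r_C1 = 16/3 (r>0 drops 1)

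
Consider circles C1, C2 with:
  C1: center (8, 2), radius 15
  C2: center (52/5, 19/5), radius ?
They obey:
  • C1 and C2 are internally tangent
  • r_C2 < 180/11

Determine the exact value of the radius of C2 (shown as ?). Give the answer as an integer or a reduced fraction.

12

1. [int C1,C2]  r_C2² − 30r_C2 + 216 = 0  ⇒  r_C2 = 12 or 18
2. given r_C2 < 180/11: keep 12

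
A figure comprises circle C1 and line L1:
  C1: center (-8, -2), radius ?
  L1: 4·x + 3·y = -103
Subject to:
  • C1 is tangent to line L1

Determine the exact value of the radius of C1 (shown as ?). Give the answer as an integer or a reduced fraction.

1. [C1‖L1]  r_C1² − 169 = 0  ⇒  r_C1 = 13 (r>0 drops 1)

13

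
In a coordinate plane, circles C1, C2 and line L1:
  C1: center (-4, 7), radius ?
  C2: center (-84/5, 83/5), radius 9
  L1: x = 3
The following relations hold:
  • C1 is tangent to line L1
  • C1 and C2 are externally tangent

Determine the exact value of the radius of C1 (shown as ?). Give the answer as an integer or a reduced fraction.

7

1. [C1‖L1]  r_C1² − 49 = 0  ⇒  r_C1 = 7 (r>0 drops 1)
2. [ext C1·C2]  r_C1² + 18r_C1 − 175 = 0  ⇒  r_C1 = 7 (r>0 drops 1)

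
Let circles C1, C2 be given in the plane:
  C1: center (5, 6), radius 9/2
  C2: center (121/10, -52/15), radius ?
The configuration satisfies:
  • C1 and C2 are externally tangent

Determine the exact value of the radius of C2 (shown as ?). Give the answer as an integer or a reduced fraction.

22/3

1. [ext C1·C2]  r_C2² + 9r_C2 − 1078/9 = 0  ⇒  r_C2 = 22/3 (r>0 drops 1)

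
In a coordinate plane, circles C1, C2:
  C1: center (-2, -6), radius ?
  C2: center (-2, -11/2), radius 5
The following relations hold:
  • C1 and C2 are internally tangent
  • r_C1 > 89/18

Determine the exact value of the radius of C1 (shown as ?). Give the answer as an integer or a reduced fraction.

11/2

1. [int C1,C2]  r_C1² − 10r_C1 + 99/4 = 0  ⇒  r_C1 = 9/2 or 11/2
2. given r_C1 > 89/18: keep 11/2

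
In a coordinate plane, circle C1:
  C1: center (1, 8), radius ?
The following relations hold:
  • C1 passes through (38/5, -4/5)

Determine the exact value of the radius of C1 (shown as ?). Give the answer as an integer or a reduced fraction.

11

1. [C1∋P]  r_C1² − 121 = 0  ⇒  r_C1 = 11 (r>0 drops 1)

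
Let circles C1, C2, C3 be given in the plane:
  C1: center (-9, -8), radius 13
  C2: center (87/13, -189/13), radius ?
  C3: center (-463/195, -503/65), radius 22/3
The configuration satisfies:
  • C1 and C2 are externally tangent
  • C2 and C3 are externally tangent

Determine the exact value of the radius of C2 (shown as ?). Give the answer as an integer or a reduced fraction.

1. [ext C1·C2]  r_C2² + 26r_C2 − 120 = 0  ⇒  r_C2 = 4 (r>0 drops 1)
2. [ext C2·C3]  r_C2² + (44/3)r_C2 − 224/3 = 0  ⇒  r_C2 = 4 (r>0 drops 1)

4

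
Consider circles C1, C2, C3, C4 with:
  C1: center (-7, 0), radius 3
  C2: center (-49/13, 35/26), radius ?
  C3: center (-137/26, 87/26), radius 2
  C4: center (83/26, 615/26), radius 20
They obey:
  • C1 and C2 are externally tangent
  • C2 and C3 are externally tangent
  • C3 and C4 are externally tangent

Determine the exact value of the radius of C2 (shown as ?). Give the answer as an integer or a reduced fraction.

1/2

1. [ext C1·C2]  r_C2² + 6r_C2 − 13/4 = 0  ⇒  r_C2 = 1/2 (r>0 drops 1)
2. [ext C2·C3]  r_C2² + 4r_C2 − 9/4 = 0  ⇒  r_C2 = 1/2 (r>0 drops 1)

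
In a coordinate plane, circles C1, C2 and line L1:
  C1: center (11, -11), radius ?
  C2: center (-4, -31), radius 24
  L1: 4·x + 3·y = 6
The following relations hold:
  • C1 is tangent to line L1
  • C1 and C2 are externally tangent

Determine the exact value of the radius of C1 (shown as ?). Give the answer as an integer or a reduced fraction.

1

1. [C1‖L1]  r_C1² − 1 = 0  ⇒  r_C1 = 1 (r>0 drops 1)
2. [ext C1·C2]  r_C1² + 48r_C1 − 49 = 0  ⇒  r_C1 = 1 (r>0 drops 1)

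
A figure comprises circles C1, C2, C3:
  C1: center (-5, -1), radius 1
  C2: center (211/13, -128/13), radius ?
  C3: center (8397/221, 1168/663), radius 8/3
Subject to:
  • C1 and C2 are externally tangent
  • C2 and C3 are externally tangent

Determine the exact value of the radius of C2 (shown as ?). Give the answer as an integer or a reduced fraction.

22

1. [ext C1·C2]  r_C2² + 2r_C2 − 528 = 0  ⇒  r_C2 = 22 (r>0 drops 1)
2. [ext C2·C3]  r_C2² + (16/3)r_C2 − 1804/3 = 0  ⇒  r_C2 = 22 (r>0 drops 1)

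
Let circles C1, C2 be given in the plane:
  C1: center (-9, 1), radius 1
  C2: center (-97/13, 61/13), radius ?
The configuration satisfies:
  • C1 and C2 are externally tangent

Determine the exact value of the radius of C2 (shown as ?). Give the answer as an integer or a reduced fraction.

1. [ext C1·C2]  r_C2² + 2r_C2 − 15 = 0  ⇒  r_C2 = 3 (r>0 drops 1)

3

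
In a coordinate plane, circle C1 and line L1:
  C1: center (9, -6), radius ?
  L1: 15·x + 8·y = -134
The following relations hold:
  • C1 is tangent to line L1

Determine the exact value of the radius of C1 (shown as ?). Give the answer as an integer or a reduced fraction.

1. [C1‖L1]  r_C1² − 169 = 0  ⇒  r_C1 = 13 (r>0 drops 1)

13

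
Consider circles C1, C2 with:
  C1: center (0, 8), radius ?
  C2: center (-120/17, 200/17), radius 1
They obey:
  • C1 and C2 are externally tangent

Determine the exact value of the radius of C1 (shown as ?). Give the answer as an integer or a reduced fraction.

7

1. [ext C1·C2]  r_C1² + 2r_C1 − 63 = 0  ⇒  r_C1 = 7 (r>0 drops 1)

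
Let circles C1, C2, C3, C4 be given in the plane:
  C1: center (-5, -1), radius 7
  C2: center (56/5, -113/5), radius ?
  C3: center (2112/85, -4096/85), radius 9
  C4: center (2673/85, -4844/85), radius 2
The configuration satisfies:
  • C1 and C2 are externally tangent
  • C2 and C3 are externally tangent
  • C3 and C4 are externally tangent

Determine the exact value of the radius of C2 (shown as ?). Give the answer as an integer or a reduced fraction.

1. [ext C1·C2]  r_C2² + 14r_C2 − 680 = 0  ⇒  r_C2 = 20 (r>0 drops 1)
2. [ext C2·C3]  r_C2² + 18r_C2 − 760 = 0  ⇒  r_C2 = 20 (r>0 drops 1)

20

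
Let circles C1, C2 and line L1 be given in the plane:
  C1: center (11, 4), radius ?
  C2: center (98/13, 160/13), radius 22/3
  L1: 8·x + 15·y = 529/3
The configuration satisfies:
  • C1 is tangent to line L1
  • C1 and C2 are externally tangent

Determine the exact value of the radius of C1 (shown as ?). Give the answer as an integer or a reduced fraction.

1. [C1‖L1]  r_C1² − 25/9 = 0  ⇒  r_C1 = 5/3 (r>0 drops 1)
2. [ext C1·C2]  r_C1² + (44/3)r_C1 − 245/9 = 0  ⇒  r_C1 = 5/3 (r>0 drops 1)

5/3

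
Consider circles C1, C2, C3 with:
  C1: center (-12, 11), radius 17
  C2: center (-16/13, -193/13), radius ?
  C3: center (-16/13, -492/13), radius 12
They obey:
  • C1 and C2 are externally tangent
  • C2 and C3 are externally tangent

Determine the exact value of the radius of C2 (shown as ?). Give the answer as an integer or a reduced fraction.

1. [ext C1·C2]  r_C2² + 34r_C2 − 495 = 0  ⇒  r_C2 = 11 (r>0 drops 1)
2. [ext C2·C3]  r_C2² + 24r_C2 − 385 = 0  ⇒  r_C2 = 11 (r>0 drops 1)

11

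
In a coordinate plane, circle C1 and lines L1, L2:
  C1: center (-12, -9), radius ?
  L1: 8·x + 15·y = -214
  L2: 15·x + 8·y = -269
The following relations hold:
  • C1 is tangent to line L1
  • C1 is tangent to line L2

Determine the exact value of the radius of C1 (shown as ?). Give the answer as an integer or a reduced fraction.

1

1. [C1‖L1]  r_C1² − 1 = 0  ⇒  r_C1 = 1 (r>0 drops 1)
2. [C1‖L2]  r_C1² − 1 = 0  ⇒  r_C1 = 1 (r>0 drops 1)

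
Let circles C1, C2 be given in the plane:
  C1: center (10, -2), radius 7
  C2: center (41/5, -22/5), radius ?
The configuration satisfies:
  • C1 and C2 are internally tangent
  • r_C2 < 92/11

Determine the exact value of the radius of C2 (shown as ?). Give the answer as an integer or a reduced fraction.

1. [int C1,C2]  r_C2² − 14r_C2 + 40 = 0  ⇒  r_C2 = 4 or 10
2. given r_C2 < 92/11: keep 4

4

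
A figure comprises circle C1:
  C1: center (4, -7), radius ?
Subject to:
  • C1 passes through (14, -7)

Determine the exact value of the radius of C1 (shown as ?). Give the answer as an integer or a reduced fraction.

10

1. [C1∋P]  r_C1² − 100 = 0  ⇒  r_C1 = 10 (r>0 drops 1)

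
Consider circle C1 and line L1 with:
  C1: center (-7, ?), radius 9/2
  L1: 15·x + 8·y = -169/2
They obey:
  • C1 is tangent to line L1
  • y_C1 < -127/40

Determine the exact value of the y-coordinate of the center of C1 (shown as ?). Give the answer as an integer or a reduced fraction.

1. [C1‖L1]  y_C1² − (41/8)y_C1 − 679/8 = 0  ⇒  y_C1 = -7 or 97/8
2. given y_C1 < -127/40: keep -7

-7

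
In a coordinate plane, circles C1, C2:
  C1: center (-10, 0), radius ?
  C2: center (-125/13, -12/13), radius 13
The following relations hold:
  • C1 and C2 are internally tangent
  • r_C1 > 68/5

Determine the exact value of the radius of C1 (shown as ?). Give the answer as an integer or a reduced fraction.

14

1. [int C1,C2]  r_C1² − 26r_C1 + 168 = 0  ⇒  r_C1 = 12 or 14
2. given r_C1 > 68/5: keep 14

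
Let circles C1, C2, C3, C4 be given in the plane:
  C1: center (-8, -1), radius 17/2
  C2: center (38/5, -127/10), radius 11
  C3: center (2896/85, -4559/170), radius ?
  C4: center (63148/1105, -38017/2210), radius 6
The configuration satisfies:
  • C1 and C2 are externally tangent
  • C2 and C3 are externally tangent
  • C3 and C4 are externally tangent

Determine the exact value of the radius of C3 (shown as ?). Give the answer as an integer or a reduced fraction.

19

1. [ext C2·C3]  r_C3² + 22r_C3 − 779 = 0  ⇒  r_C3 = 19 (r>0 drops 1)
2. [ext C3·C4]  r_C3² + 12r_C3 − 589 = 0  ⇒  r_C3 = 19 (r>0 drops 1)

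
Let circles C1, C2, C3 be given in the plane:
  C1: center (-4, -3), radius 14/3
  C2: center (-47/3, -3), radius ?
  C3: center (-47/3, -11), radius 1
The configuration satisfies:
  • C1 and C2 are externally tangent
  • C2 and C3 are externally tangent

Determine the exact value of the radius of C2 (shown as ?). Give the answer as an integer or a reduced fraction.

7

1. [ext C1·C2]  r_C2² + (28/3)r_C2 − 343/3 = 0  ⇒  r_C2 = 7 (r>0 drops 1)
2. [ext C2·C3]  r_C2² + 2r_C2 − 63 = 0  ⇒  r_C2 = 7 (r>0 drops 1)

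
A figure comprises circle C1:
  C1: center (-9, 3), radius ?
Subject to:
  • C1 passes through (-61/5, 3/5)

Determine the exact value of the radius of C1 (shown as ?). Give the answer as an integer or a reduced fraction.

4

1. [C1∋P]  r_C1² − 16 = 0  ⇒  r_C1 = 4 (r>0 drops 1)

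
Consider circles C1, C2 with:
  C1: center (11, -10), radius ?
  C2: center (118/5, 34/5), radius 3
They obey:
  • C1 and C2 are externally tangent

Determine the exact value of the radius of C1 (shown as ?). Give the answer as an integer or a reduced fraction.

1. [ext C1·C2]  r_C1² + 6r_C1 − 432 = 0  ⇒  r_C1 = 18 (r>0 drops 1)

18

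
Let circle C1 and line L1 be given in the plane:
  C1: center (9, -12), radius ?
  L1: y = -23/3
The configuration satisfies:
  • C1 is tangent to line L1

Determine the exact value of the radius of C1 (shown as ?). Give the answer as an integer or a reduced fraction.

13/3

1. [C1‖L1]  r_C1² − 169/9 = 0  ⇒  r_C1 = 13/3 (r>0 drops 1)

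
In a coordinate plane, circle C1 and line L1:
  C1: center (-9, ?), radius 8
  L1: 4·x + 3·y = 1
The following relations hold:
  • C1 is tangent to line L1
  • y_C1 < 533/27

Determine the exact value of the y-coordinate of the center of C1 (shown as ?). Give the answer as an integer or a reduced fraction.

-1

1. [C1‖L1]  y_C1² − (74/3)y_C1 − 77/3 = 0  ⇒  y_C1 = -1 or 77/3
2. given y_C1 < 533/27: keep -1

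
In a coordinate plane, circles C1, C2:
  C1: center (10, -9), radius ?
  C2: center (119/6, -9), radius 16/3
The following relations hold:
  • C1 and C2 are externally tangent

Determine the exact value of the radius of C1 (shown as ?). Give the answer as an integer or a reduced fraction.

1. [ext C1·C2]  r_C1² + (32/3)r_C1 − 273/4 = 0  ⇒  r_C1 = 9/2 (r>0 drops 1)

9/2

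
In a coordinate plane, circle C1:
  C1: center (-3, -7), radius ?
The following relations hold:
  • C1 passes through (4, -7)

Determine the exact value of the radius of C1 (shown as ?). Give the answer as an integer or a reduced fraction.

7

1. [C1∋P]  r_C1² − 49 = 0  ⇒  r_C1 = 7 (r>0 drops 1)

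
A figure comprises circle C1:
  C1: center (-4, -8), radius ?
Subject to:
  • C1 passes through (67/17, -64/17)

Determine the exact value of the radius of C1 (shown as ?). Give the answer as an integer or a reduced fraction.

1. [C1∋P]  r_C1² − 81 = 0  ⇒  r_C1 = 9 (r>0 drops 1)

9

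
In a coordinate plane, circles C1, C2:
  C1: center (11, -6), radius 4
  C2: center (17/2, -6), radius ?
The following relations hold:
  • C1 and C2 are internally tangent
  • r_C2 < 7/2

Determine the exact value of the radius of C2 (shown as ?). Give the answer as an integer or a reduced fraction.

1. [int C1,C2]  r_C2² − 8r_C2 + 39/4 = 0  ⇒  r_C2 = 3/2 or 13/2
2. given r_C2 < 7/2: keep 3/2

3/2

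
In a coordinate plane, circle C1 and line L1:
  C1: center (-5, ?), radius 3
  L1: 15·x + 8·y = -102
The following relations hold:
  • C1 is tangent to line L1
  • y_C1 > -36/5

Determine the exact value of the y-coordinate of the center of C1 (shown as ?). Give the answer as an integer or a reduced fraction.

1. [C1‖L1]  y_C1² + (27/4)y_C1 − 117/4 = 0  ⇒  y_C1 = -39/4 or 3
2. given y_C1 > -36/5: keep 3

3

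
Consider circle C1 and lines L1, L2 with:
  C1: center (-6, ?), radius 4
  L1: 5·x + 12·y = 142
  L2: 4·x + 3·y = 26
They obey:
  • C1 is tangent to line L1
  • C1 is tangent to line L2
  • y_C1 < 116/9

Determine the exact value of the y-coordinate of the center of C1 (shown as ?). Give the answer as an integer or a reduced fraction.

10

1. [C1‖L1]  y_C1² − (86/3)y_C1 + 560/3 = 0  ⇒  y_C1 = 10 or 56/3
2. [C1‖L2]  y_C1² − (100/3)y_C1 + 700/3 = 0  ⇒  y_C1 = 10 or 70/3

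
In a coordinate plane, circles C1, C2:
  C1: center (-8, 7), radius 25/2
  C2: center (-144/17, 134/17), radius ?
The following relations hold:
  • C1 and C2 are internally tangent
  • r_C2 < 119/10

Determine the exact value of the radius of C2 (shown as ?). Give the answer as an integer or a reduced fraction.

23/2

1. [int C1,C2]  r_C2² − 25r_C2 + 621/4 = 0  ⇒  r_C2 = 23/2 or 27/2
2. given r_C2 < 119/10: keep 23/2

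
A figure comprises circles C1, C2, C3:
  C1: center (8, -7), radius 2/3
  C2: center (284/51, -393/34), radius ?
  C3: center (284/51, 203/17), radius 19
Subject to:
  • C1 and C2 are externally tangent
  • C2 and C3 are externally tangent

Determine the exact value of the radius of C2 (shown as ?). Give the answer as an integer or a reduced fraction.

1. [ext C1·C2]  r_C2² + (4/3)r_C2 − 105/4 = 0  ⇒  r_C2 = 9/2 (r>0 drops 1)
2. [ext C2·C3]  r_C2² + 38r_C2 − 765/4 = 0  ⇒  r_C2 = 9/2 (r>0 drops 1)

9/2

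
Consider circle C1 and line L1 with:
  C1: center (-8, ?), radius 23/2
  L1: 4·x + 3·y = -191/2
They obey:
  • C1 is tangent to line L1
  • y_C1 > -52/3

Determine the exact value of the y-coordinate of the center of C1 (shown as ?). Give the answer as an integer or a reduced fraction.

-2

1. [C1‖L1]  y_C1² + (127/3)y_C1 + 242/3 = 0  ⇒  y_C1 = -121/3 or -2
2. given y_C1 > -52/3: keep -2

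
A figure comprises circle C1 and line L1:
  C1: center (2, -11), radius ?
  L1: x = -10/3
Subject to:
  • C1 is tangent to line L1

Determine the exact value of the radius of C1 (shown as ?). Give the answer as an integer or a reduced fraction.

16/3

1. [C1‖L1]  r_C1² − 256/9 = 0  ⇒  r_C1 = 16/3 (r>0 drops 1)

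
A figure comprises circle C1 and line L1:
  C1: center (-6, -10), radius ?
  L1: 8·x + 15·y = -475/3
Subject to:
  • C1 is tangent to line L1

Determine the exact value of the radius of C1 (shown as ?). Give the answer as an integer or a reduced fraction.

1. [C1‖L1]  r_C1² − 49/9 = 0  ⇒  r_C1 = 7/3 (r>0 drops 1)

7/3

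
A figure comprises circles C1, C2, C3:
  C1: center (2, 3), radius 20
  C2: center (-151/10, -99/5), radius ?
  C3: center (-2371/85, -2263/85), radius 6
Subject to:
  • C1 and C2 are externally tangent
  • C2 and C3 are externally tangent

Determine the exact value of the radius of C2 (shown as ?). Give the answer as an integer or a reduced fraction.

17/2

1. [ext C1·C2]  r_C2² + 40r_C2 − 1649/4 = 0  ⇒  r_C2 = 17/2 (r>0 drops 1)
2. [ext C2·C3]  r_C2² + 12r_C2 − 697/4 = 0  ⇒  r_C2 = 17/2 (r>0 drops 1)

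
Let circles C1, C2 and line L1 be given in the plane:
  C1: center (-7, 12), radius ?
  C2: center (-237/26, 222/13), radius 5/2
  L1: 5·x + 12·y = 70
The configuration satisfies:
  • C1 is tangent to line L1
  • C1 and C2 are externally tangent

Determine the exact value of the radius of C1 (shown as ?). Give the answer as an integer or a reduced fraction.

1. [C1‖L1]  r_C1² − 9 = 0  ⇒  r_C1 = 3 (r>0 drops 1)
2. [ext C1·C2]  r_C1² + 5r_C1 − 24 = 0  ⇒  r_C1 = 3 (r>0 drops 1)

3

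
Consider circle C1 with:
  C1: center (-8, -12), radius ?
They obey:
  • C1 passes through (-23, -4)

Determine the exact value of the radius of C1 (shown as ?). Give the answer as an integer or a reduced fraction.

17

1. [C1∋P]  r_C1² − 289 = 0  ⇒  r_C1 = 17 (r>0 drops 1)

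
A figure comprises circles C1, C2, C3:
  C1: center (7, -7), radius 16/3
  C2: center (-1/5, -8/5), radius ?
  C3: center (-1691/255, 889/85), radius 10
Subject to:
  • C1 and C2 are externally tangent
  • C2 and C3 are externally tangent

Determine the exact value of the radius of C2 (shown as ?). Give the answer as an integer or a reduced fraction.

11/3

1. [ext C1·C2]  r_C2² + (32/3)r_C2 − 473/9 = 0  ⇒  r_C2 = 11/3 (r>0 drops 1)
2. [ext C2·C3]  r_C2² + 20r_C2 − 781/9 = 0  ⇒  r_C2 = 11/3 (r>0 drops 1)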